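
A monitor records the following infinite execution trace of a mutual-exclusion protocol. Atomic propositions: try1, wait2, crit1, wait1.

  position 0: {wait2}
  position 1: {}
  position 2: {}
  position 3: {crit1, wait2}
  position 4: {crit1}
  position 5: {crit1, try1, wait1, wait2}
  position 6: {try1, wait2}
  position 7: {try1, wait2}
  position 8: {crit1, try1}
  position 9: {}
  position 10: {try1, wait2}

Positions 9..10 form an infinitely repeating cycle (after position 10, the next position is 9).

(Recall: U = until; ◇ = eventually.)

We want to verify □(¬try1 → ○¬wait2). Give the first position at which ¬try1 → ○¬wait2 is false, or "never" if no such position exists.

2

Check ¬try1 → ○¬wait2 at each position in order: 0 ✓, 1 ✓.
At position 2 the labels are {} and the next position 3 has {crit1, wait2}, so ¬try1 → ○¬wait2 is false there. This is the first violation.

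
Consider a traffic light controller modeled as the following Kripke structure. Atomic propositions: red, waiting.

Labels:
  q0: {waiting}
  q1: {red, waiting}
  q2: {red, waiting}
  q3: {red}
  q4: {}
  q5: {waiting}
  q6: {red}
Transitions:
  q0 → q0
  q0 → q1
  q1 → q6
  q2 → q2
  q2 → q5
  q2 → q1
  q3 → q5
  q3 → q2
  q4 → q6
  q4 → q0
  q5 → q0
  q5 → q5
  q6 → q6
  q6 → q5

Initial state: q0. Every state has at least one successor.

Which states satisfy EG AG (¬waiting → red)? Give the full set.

States satisfying AG (¬waiting → red): {q0, q1, q2, q3, q5, q6}.
States satisfying EG AG (¬waiting → red): {q0, q1, q2, q3, q5, q6}.

{q0, q1, q2, q3, q5, q6}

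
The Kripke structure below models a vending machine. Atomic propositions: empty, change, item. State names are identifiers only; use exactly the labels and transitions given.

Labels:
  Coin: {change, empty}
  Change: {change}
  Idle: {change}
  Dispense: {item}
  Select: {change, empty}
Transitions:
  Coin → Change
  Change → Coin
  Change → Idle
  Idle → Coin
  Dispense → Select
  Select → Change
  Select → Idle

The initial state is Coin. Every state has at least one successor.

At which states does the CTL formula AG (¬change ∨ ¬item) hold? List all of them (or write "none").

{Coin, Change, Idle, Dispense, Select}

States satisfying ¬change ∨ ¬item: {Coin, Change, Idle, Dispense, Select}.
States satisfying AG (¬change ∨ ¬item): {Coin, Change, Idle, Dispense, Select}.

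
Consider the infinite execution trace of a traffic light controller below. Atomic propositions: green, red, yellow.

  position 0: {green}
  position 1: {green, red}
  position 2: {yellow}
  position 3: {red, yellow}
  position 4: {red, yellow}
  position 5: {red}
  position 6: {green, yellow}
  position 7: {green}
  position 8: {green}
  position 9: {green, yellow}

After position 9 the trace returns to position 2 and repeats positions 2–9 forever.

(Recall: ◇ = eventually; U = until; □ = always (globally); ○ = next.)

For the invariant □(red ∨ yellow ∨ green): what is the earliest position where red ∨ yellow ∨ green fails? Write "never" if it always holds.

never

red ∨ yellow ∨ green holds at every position 0..9, and those are all the positions the trace ever visits, so the invariant □(red ∨ yellow ∨ green) is never violated.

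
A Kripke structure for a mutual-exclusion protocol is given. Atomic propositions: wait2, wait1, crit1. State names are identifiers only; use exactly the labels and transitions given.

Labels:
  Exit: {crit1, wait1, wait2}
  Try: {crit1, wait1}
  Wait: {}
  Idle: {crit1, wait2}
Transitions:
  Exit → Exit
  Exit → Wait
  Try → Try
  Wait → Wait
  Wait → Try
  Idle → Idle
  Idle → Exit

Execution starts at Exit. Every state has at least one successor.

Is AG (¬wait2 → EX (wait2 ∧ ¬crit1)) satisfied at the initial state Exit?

States satisfying ¬wait2 → EX (wait2 ∧ ¬crit1): {Exit, Idle}.
States satisfying AG (¬wait2 → EX (wait2 ∧ ¬crit1)): ∅.
Try is reachable from Exit and violates ¬wait2 → EX (wait2 ∧ ¬crit1), so AG fails at Exit.
Exit ∉ Sat(AG (¬wait2 → EX (wait2 ∧ ¬crit1))).

No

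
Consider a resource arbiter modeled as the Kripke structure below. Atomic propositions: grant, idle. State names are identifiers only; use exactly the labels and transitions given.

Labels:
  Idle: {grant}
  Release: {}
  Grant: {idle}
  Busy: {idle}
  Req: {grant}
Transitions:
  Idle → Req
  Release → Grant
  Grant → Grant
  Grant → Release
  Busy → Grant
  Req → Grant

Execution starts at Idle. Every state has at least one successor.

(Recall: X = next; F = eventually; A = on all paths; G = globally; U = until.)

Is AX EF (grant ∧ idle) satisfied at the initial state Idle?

States satisfying EF (grant ∧ idle): ∅.
States satisfying AX EF (grant ∧ idle): ∅.
Idle ∉ Sat(AX EF (grant ∧ idle)).

No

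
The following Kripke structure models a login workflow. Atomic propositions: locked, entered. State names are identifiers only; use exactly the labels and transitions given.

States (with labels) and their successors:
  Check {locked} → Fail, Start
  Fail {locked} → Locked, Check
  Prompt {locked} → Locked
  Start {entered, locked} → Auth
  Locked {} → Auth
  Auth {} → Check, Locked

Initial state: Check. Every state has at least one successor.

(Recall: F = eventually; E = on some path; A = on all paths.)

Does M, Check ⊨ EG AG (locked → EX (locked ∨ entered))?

No

States satisfying AG (locked → EX (locked ∨ entered)): ∅.
States satisfying EG AG (locked → EX (locked ∨ entered)): ∅.
No suitable path/successor from Check witnesses the formula.
Check ∉ Sat(EG AG (locked → EX (locked ∨ entered))).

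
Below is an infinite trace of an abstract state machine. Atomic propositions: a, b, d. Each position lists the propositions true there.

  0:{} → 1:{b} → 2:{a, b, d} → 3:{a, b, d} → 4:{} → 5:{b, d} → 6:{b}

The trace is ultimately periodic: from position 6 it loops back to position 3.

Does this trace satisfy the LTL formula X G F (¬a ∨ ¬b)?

The position after 0 is 1; G F (¬a ∨ ¬b) is true there.

Satisfied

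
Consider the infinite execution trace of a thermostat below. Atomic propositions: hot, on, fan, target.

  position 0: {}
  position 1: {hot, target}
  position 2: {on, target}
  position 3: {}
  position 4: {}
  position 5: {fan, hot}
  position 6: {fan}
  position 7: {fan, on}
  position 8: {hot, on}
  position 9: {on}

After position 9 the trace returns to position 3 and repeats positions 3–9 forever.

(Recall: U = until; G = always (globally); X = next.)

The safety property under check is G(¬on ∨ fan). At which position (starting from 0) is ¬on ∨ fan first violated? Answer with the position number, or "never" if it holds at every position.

Check ¬on ∨ fan at each position in order: 0 ✓, 1 ✓.
At position 2 the labels are {on, target}, so ¬on ∨ fan is false there. This is the first violation.

2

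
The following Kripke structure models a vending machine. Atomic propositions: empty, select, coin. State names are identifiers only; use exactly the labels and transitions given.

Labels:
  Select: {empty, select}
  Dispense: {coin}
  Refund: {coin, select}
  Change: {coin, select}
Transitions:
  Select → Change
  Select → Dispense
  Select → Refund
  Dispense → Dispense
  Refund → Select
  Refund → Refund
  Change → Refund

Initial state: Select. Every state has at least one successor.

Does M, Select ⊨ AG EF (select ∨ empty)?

States satisfying EF (select ∨ empty): {Select, Refund, Change}.
States satisfying AG EF (select ∨ empty): ∅.
Dispense is reachable from Select and violates EF (select ∨ empty), so AG fails at Select.
Select ∉ Sat(AG EF (select ∨ empty)).

No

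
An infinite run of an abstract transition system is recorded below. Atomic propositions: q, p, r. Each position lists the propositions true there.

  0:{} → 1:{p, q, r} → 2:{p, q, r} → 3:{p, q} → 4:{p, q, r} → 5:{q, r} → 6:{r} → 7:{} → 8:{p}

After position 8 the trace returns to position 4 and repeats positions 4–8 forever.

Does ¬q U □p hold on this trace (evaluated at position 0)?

Walking from position 0: at position 1, □p has not yet held and ¬q fails, so ¬q U □p is false.

Violated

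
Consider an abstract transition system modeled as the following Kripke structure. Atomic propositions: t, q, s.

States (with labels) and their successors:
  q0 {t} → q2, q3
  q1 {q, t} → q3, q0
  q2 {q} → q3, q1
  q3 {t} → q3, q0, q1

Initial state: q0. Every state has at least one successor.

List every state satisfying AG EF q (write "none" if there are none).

States satisfying EF q: {q0, q1, q2, q3}.
States satisfying AG EF q: {q0, q1, q2, q3}.

{q0, q1, q2, q3}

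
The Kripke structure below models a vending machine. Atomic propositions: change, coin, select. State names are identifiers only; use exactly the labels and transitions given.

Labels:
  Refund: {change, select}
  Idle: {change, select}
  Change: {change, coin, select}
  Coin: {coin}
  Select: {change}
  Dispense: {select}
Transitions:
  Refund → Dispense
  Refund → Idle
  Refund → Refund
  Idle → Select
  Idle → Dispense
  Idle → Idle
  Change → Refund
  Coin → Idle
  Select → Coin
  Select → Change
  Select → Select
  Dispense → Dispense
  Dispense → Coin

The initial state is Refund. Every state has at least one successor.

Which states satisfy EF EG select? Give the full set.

States satisfying EG select: {Refund, Idle, Change, Dispense}.
States satisfying EF EG select: {Refund, Idle, Change, Coin, Select, Dispense}.

{Refund, Idle, Change, Coin, Select, Dispense}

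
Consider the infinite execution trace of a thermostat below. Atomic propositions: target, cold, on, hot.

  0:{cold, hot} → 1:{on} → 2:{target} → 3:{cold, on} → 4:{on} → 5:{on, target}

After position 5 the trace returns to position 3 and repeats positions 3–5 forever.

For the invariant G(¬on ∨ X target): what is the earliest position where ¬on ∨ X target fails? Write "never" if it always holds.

Check ¬on ∨ X target at each position in order: 0 ✓, 1 ✓, 2 ✓.
At position 3 the labels are {cold, on} and the next position 4 has {on}, so ¬on ∨ X target is false there. This is the first violation.

3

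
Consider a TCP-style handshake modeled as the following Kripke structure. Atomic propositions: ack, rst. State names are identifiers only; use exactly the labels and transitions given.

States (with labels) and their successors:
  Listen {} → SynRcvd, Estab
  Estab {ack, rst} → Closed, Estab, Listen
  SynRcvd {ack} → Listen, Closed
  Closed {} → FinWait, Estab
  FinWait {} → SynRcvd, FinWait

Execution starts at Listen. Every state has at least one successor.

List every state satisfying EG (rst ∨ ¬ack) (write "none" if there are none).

{Listen, Estab, Closed, FinWait}

States satisfying rst ∨ ¬ack: {Listen, Estab, Closed, FinWait}.
States satisfying EG (rst ∨ ¬ack): {Listen, Estab, Closed, FinWait}.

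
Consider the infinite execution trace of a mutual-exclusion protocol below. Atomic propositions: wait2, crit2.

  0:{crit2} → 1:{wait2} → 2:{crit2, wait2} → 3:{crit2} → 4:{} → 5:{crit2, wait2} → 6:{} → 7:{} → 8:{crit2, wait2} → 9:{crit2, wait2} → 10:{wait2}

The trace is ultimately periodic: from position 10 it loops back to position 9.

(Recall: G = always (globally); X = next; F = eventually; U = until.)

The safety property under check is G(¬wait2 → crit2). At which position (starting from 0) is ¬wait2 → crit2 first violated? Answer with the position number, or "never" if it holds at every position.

4

Check ¬wait2 → crit2 at each position in order: 0 ✓, 1 ✓, 2 ✓, 3 ✓.
At position 4 the labels are {}, so ¬wait2 → crit2 is false there. This is the first violation.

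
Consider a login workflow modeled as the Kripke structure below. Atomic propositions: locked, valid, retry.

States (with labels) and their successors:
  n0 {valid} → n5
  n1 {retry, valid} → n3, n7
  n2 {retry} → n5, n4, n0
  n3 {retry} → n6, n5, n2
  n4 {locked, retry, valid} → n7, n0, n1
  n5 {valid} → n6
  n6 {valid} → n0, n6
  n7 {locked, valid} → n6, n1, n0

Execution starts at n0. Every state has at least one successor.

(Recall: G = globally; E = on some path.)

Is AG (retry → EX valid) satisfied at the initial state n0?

Yes

States satisfying retry → EX valid: {n0, n1, n2, n3, n4, n5, n6, n7}.
States satisfying AG (retry → EX valid): {n0, n1, n2, n3, n4, n5, n6, n7}.
Every state reachable from n0 satisfies retry → EX valid.
n0 ∈ Sat(AG (retry → EX valid)).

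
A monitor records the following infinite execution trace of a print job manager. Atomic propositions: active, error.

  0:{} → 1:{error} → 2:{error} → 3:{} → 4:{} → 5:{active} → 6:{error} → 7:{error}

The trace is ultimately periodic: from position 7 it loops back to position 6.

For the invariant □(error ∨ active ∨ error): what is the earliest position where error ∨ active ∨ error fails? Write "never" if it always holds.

At position 0 the labels are {}, so error ∨ active ∨ error is false there. This is the first violation.

0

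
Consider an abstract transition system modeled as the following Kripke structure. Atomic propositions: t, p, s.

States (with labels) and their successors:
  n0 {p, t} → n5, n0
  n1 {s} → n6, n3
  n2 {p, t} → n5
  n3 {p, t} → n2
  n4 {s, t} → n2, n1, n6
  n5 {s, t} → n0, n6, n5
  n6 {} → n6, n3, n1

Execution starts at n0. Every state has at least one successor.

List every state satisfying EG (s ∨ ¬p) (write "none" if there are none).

States satisfying s ∨ ¬p: {n1, n4, n5, n6}.
States satisfying EG (s ∨ ¬p): {n1, n4, n5, n6}.

{n1, n4, n5, n6}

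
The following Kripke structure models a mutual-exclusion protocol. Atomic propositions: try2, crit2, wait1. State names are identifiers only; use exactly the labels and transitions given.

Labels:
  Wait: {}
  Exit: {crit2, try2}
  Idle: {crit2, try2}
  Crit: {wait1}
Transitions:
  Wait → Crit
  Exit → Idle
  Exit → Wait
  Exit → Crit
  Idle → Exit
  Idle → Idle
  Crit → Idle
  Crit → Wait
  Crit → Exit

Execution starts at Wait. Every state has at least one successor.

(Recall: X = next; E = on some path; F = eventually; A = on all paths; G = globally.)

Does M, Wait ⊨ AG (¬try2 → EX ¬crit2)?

Yes

States satisfying ¬try2 → EX ¬crit2: {Wait, Exit, Idle, Crit}.
States satisfying AG (¬try2 → EX ¬crit2): {Wait, Exit, Idle, Crit}.
Every state reachable from Wait satisfies ¬try2 → EX ¬crit2.
Wait ∈ Sat(AG (¬try2 → EX ¬crit2)).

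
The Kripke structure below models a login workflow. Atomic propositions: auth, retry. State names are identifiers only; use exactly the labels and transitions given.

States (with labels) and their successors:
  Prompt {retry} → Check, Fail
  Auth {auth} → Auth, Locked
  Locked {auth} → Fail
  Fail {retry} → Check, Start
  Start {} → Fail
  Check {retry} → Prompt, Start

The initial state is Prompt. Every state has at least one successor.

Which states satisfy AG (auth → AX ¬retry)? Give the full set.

{Prompt, Fail, Start, Check}

States satisfying auth → AX ¬retry: {Prompt, Auth, Fail, Start, Check}.
States satisfying AG (auth → AX ¬retry): {Prompt, Fail, Start, Check}.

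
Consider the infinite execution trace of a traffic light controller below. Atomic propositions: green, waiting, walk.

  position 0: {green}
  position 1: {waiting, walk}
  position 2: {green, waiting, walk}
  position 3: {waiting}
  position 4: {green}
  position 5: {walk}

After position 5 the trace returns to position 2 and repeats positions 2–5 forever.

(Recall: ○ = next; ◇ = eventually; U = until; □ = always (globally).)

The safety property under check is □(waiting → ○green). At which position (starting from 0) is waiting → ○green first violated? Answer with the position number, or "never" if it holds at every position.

2

Check waiting → ○green at each position in order: 0 ✓, 1 ✓.
At position 2 the labels are {green, waiting, walk} and the next position 3 has {waiting}, so waiting → ○green is false there. This is the first violation.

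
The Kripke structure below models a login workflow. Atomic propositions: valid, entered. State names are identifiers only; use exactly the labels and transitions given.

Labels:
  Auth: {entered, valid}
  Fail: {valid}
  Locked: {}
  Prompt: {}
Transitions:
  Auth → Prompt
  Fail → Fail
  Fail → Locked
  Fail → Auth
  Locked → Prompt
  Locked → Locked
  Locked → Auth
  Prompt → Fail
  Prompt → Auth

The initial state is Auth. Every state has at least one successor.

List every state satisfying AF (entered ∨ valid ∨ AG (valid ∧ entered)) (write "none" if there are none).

{Auth, Fail, Prompt}

States satisfying entered ∨ valid ∨ AG (valid ∧ entered): {Auth, Fail}.
States satisfying AF (entered ∨ valid ∨ AG (valid ∧ entered)): {Auth, Fail, Prompt}.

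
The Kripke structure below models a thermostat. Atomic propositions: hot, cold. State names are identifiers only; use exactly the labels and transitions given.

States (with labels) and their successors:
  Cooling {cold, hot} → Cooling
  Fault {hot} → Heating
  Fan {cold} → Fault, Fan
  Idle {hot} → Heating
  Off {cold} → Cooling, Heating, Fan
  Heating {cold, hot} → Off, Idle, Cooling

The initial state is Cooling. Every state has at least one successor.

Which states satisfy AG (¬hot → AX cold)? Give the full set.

{Cooling}

States satisfying ¬hot → AX cold: {Cooling, Fault, Idle, Off, Heating}.
States satisfying AG (¬hot → AX cold): {Cooling}.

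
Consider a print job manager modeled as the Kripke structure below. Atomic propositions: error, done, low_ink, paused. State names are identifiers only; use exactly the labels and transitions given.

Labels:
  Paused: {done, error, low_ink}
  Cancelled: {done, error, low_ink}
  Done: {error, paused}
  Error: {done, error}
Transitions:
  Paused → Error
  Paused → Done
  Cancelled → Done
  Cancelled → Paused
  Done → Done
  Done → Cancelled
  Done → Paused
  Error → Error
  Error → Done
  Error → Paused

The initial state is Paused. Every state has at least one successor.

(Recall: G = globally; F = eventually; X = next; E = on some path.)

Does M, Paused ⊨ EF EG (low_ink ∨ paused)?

Holds

States satisfying EG (low_ink ∨ paused): {Paused, Cancelled, Done}.
States satisfying EF EG (low_ink ∨ paused): {Paused, Cancelled, Done, Error}.
Some path from Paused reaches a state where EG (low_ink ∨ paused) holds.
Paused ∈ Sat(EF EG (low_ink ∨ paused)).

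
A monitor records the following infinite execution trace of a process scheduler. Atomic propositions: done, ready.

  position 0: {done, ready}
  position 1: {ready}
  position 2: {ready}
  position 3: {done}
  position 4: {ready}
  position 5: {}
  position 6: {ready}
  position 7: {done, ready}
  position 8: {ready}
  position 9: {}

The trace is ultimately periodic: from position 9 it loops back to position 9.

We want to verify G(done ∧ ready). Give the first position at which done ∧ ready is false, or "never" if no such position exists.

Check done ∧ ready at each position in order: 0 ✓.
At position 1 the labels are {ready}, so done ∧ ready is false there. This is the first violation.

1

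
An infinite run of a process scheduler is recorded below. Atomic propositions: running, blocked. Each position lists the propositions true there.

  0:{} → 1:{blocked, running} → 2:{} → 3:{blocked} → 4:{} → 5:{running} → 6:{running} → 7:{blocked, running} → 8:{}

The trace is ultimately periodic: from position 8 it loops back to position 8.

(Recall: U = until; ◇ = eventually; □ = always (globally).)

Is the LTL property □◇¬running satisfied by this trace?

◇¬running holds at every position 0..8, and those are all positions ever visited, so □◇¬running holds.

Holds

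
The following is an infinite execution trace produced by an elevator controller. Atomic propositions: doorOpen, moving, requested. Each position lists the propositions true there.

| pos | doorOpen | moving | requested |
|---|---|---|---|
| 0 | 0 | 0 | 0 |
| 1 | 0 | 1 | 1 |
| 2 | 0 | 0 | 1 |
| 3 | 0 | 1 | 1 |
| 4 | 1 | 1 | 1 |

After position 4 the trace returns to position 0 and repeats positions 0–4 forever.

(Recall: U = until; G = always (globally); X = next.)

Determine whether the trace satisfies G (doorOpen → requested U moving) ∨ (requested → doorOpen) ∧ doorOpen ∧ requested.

doorOpen → requested U moving holds at every position 0..4, and those are all positions ever visited, so G (doorOpen → requested U moving) holds.
Positions where doorOpen holds: 4.
Check requested U moving at each: 4→ok.
At position 0: G (doorOpen → requested U moving) is true; (requested → doorOpen) ∧ doorOpen ∧ requested is false; so G (doorOpen → requested U moving) ∨ (requested → doorOpen) ∧ doorOpen ∧ requested is true.

Holds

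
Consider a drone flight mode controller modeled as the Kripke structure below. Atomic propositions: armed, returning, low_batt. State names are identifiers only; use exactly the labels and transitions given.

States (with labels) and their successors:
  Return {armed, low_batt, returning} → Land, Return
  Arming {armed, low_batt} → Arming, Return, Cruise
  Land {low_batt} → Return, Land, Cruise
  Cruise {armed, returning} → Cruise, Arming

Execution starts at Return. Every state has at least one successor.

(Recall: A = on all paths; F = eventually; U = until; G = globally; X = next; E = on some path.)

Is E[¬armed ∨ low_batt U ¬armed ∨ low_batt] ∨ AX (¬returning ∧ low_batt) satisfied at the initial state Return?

States satisfying ¬armed ∨ low_batt: {Return, Arming, Land}.
States satisfying E[¬armed ∨ low_batt U ¬armed ∨ low_batt]: {Return, Arming, Land}.
States satisfying ¬returning ∧ low_batt: {Arming, Land}.
States satisfying AX (¬returning ∧ low_batt): ∅.
States satisfying E[¬armed ∨ low_batt U ¬armed ∨ low_batt] ∨ AX (¬returning ∧ low_batt): {Return, Arming, Land}.
Return ∈ Sat(E[¬armed ∨ low_batt U ¬armed ∨ low_batt] ∨ AX (¬returning ∧ low_batt)).

Holds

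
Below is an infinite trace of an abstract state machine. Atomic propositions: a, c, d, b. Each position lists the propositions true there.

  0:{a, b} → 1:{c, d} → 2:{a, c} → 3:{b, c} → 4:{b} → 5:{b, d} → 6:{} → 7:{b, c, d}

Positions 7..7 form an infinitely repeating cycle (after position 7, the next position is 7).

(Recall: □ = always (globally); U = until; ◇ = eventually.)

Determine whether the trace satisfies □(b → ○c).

b → ○c must hold at every position from 0 onward. It fails at position 3, so □(b → ○c) is false.
Positions where b holds: 0, 3, 4, 5, 7.
Check ○c at each: 0→ok, 3→fails, 4→fails, 5→fails, 7→ok.

Does not hold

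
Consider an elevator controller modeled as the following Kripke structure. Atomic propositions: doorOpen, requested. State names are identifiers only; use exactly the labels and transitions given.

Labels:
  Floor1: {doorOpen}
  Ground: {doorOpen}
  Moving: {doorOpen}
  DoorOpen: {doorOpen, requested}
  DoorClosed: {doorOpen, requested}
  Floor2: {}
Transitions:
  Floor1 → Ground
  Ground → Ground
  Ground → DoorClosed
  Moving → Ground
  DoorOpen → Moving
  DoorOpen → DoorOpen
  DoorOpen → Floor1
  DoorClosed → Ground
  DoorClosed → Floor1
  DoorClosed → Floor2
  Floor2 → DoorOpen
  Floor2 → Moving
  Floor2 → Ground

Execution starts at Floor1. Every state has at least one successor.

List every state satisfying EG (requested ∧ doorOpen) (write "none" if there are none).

{DoorOpen}

States satisfying requested ∧ doorOpen: {DoorOpen, DoorClosed}.
States satisfying EG (requested ∧ doorOpen): {DoorOpen}.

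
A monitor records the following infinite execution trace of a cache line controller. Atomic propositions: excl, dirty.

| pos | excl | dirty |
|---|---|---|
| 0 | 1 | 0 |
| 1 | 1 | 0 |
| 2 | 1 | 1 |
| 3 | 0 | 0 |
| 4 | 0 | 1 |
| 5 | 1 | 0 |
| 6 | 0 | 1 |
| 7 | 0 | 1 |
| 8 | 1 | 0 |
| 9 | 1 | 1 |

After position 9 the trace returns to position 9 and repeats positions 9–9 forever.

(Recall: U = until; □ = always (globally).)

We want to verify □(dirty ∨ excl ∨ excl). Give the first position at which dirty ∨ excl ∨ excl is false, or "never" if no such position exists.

Check dirty ∨ excl ∨ excl at each position in order: 0 ✓, 1 ✓, 2 ✓.
At position 3 the labels are {}, so dirty ∨ excl ∨ excl is false there. This is the first violation.

3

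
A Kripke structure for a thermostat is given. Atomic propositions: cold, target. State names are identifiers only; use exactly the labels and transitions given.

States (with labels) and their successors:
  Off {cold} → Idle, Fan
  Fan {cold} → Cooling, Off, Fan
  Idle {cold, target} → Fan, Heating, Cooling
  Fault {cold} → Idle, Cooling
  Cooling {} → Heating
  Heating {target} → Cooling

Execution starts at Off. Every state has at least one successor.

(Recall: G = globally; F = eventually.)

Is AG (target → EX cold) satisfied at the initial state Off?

Does not hold

States satisfying target → EX cold: {Off, Fan, Idle, Fault, Cooling}.
States satisfying AG (target → EX cold): ∅.
Heating is reachable from Off and violates target → EX cold, so AG fails at Off.
Off ∉ Sat(AG (target → EX cold)).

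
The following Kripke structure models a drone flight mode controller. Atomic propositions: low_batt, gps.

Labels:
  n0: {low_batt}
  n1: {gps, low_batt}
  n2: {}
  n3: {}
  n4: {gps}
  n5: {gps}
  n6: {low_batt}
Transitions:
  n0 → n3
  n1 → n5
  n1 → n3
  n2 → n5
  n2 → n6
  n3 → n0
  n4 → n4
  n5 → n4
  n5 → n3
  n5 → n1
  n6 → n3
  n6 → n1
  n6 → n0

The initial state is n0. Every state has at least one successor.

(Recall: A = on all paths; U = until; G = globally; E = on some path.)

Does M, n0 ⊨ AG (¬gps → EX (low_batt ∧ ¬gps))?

Violated

States satisfying ¬gps → EX (low_batt ∧ ¬gps): {n1, n2, n3, n4, n5, n6}.
States satisfying AG (¬gps → EX (low_batt ∧ ¬gps)): {n4}.
n0 is reachable from n0 and violates ¬gps → EX (low_batt ∧ ¬gps), so AG fails at n0.
n0 ∉ Sat(AG (¬gps → EX (low_batt ∧ ¬gps))).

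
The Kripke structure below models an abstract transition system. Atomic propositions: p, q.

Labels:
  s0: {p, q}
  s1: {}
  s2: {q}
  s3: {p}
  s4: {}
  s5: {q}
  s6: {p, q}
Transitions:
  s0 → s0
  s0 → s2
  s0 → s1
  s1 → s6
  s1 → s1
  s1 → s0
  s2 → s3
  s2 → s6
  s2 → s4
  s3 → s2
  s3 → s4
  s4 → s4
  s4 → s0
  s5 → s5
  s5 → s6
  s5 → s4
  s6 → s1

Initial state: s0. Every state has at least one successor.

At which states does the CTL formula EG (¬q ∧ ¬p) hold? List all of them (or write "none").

{s1, s4}

States satisfying ¬q ∧ ¬p: {s1, s4}.
States satisfying EG (¬q ∧ ¬p): {s1, s4}.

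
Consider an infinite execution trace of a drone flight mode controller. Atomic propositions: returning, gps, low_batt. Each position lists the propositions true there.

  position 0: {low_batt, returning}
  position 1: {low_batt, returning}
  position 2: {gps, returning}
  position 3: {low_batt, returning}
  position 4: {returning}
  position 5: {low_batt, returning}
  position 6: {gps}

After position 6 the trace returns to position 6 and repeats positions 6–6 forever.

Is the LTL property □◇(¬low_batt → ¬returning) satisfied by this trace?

◇(¬low_batt → ¬returning) holds at every position 0..6, and those are all positions ever visited, so □◇(¬low_batt → ¬returning) holds.

Yes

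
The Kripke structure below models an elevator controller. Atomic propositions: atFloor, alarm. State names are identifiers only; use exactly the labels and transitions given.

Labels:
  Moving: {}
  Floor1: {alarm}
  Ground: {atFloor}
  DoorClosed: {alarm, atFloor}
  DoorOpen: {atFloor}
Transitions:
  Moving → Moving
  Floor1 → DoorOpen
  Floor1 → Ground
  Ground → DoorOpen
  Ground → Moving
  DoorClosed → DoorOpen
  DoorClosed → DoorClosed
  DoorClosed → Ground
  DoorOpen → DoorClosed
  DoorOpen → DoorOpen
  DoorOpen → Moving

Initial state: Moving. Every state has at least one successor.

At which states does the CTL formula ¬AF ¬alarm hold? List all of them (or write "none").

States satisfying ¬alarm: {Moving, Ground, DoorOpen}.
States satisfying AF ¬alarm: {Moving, Floor1, Ground, DoorOpen}.
States satisfying ¬AF ¬alarm: {DoorClosed}.

{DoorClosed}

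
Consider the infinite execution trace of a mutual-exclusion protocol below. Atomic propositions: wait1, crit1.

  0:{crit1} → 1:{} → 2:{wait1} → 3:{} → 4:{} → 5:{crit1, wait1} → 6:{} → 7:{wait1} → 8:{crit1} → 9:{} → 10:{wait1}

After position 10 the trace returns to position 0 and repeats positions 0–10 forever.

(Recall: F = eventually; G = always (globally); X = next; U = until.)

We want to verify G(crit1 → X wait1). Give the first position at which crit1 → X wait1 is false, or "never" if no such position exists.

0

At position 0 the labels are {crit1} and the next position 1 has {}, so crit1 → X wait1 is false there. This is the first violation.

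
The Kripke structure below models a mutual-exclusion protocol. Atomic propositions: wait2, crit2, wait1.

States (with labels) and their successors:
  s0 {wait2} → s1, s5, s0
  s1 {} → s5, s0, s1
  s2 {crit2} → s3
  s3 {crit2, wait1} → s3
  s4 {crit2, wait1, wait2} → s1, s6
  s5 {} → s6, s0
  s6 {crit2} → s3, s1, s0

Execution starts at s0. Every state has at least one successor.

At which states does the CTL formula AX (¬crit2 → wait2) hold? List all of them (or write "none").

States satisfying ¬crit2 → wait2: {s0, s2, s3, s4, s6}.
States satisfying AX (¬crit2 → wait2): {s2, s3, s5}.

{s2, s3, s5}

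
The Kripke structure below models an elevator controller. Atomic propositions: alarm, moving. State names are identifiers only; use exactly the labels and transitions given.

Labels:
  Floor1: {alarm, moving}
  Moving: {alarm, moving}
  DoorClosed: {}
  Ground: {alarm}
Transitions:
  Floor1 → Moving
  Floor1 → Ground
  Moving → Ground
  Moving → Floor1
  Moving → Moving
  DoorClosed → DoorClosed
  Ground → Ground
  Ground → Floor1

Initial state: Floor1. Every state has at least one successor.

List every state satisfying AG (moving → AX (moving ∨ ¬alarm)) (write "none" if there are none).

{DoorClosed}

States satisfying moving → AX (moving ∨ ¬alarm): {DoorClosed, Ground}.
States satisfying AG (moving → AX (moving ∨ ¬alarm)): {DoorClosed}.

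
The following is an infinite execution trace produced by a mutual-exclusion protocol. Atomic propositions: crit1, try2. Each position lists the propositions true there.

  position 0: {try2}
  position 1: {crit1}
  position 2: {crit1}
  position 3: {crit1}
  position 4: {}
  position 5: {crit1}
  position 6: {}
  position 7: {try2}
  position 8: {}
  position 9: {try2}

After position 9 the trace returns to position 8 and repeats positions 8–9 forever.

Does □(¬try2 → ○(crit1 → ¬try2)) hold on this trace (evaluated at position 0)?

Yes

¬try2 → ○(crit1 → ¬try2) holds at every position 0..9, and those are all positions ever visited, so □(¬try2 → ○(crit1 → ¬try2)) holds.
Positions where ¬try2 holds: 1, 2, 3, 4, 5, 6, 8.
Check ○(crit1 → ¬try2) at each: 1→ok, 2→ok, 3→ok, 4→ok, 5→ok, 6→ok, 8→ok.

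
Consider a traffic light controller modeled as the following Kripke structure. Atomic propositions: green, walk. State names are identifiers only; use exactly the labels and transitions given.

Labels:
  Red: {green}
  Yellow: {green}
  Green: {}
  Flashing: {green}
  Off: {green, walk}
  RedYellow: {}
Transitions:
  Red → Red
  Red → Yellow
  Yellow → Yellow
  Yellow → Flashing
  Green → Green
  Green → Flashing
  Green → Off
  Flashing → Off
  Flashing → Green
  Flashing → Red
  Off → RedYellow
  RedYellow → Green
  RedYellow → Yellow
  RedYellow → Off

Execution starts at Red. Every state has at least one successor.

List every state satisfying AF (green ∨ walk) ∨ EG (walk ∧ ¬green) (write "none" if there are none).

States satisfying green ∨ walk: {Red, Yellow, Flashing, Off}.
States satisfying AF (green ∨ walk): {Red, Yellow, Flashing, Off}.
States satisfying walk ∧ ¬green: ∅.
States satisfying EG (walk ∧ ¬green): ∅.
States satisfying AF (green ∨ walk) ∨ EG (walk ∧ ¬green): {Red, Yellow, Flashing, Off}.

{Red, Yellow, Flashing, Off}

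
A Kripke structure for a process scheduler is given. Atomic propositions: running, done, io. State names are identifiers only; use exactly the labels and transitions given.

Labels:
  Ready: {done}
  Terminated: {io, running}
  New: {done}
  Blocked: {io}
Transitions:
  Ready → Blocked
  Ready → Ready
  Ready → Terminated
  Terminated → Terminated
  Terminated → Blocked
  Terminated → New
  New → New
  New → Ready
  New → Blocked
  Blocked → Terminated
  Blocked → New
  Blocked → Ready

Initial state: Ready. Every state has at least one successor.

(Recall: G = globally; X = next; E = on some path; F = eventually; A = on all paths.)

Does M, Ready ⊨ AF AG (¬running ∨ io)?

States satisfying AG (¬running ∨ io): {Ready, Terminated, New, Blocked}.
States satisfying AF AG (¬running ∨ io): {Ready, Terminated, New, Blocked}.
Ready ∈ Sat(AF AG (¬running ∨ io)).

Satisfied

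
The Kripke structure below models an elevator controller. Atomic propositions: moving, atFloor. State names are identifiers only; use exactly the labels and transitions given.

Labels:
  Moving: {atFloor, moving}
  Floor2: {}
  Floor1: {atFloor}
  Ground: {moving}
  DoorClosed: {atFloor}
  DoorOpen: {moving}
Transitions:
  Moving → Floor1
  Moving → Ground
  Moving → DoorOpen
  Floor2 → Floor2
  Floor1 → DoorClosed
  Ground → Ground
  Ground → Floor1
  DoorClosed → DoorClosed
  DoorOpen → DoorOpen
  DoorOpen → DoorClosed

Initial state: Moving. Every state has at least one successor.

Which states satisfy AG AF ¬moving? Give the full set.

States satisfying AF ¬moving: {Floor2, Floor1, DoorClosed}.
States satisfying AG AF ¬moving: {Floor2, Floor1, DoorClosed}.

{Floor2, Floor1, DoorClosed}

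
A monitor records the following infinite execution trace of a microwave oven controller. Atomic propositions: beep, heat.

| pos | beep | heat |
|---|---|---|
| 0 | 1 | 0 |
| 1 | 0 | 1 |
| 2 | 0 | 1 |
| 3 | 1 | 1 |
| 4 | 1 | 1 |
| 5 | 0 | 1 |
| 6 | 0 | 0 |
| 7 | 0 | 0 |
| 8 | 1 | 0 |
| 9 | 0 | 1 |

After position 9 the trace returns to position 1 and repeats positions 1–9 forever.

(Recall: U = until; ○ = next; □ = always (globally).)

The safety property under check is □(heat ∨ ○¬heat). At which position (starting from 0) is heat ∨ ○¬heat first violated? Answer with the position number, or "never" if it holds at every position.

0

At position 0 the labels are {beep} and the next position 1 has {heat}, so heat ∨ ○¬heat is false there. This is the first violation.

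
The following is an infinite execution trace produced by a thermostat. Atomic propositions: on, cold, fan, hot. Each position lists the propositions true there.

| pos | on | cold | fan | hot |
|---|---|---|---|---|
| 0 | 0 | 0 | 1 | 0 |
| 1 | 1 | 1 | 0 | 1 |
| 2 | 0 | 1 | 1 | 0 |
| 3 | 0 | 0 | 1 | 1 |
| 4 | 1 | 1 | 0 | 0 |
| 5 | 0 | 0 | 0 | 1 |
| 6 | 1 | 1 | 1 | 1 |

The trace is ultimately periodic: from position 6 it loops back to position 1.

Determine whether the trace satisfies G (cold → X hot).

No

cold → X hot must hold at every position from 0 onward. It fails at position 1, so G (cold → X hot) is false.
Positions where cold holds: 1, 2, 4, 6.
Check X hot at each: 1→fails, 2→ok, 4→ok, 6→ok.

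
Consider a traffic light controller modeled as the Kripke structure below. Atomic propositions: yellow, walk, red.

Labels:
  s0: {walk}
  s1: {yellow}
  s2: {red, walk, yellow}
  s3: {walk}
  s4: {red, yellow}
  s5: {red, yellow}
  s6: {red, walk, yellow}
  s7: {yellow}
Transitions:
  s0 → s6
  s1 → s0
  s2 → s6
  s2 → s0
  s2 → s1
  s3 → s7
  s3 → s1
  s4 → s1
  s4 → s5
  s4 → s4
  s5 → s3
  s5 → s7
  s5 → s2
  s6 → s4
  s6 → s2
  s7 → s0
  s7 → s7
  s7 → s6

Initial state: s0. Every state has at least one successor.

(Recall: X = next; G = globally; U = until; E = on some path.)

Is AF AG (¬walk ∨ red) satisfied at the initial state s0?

States satisfying AG (¬walk ∨ red): ∅.
States satisfying AF AG (¬walk ∨ red): ∅.
There is a path from s0 along which AG (¬walk ∨ red) never holds.
s0 ∉ Sat(AF AG (¬walk ∨ red)).

Violated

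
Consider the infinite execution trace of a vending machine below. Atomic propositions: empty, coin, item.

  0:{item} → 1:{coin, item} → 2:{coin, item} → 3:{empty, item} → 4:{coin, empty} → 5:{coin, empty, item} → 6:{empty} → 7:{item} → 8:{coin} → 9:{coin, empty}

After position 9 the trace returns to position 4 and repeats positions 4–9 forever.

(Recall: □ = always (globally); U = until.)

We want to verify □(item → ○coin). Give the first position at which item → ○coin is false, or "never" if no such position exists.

Check item → ○coin at each position in order: 0 ✓, 1 ✓.
At position 2 the labels are {coin, item} and the next position 3 has {empty, item}, so item → ○coin is false there. This is the first violation.

2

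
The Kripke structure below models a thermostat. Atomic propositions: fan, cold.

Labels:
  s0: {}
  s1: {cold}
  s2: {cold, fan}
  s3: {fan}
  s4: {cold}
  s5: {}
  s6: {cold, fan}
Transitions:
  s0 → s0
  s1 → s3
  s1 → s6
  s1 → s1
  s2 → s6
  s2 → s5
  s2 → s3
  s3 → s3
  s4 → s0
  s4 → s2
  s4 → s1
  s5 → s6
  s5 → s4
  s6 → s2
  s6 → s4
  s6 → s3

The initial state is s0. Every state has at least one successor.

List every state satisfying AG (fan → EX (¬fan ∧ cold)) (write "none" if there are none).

{s0}

States satisfying fan → EX (¬fan ∧ cold): {s0, s1, s4, s5, s6}.
States satisfying AG (fan → EX (¬fan ∧ cold)): {s0}.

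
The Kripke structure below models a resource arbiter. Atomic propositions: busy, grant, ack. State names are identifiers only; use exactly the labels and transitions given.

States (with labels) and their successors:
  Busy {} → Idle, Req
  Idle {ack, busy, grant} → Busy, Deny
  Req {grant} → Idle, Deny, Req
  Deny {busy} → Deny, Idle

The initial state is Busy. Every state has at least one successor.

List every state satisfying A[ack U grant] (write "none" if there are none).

States satisfying ack: {Idle}.
States satisfying grant: {Idle, Req}.
States satisfying A[ack U grant]: {Idle, Req}.

{Idle, Req}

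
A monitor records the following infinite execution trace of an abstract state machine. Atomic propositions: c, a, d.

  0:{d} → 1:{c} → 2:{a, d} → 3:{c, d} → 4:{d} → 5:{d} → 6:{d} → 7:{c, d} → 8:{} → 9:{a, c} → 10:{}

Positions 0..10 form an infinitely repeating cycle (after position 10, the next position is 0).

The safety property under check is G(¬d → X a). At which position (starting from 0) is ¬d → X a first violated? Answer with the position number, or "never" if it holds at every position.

9

Check ¬d → X a at each position in order: 0 ✓, 1 ✓, 2 ✓, 3 ✓, 4 ✓, 5 ✓, 6 ✓, 7 ✓, 8 ✓.
At position 9 the labels are {a, c} and the next position 10 has {}, so ¬d → X a is false there. This is the first violation.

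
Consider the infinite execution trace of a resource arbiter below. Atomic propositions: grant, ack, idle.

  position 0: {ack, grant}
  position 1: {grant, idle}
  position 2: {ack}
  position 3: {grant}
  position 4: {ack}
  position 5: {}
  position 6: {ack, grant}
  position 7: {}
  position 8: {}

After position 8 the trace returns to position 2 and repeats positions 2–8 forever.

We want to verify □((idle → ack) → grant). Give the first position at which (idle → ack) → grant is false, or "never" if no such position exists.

Check (idle → ack) → grant at each position in order: 0 ✓, 1 ✓.
At position 2 the labels are {ack}, so (idle → ack) → grant is false there. This is the first violation.

2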